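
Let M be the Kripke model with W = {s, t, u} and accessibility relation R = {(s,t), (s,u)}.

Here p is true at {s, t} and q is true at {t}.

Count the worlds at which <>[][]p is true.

1

s: successors {t, u}; [][]p there: t:T, u:T. ✓
t: no successors, so <>[][]p fails. ✗
u: no successors, so <>[][]p fails. ✗
Satisfying worlds: {s}.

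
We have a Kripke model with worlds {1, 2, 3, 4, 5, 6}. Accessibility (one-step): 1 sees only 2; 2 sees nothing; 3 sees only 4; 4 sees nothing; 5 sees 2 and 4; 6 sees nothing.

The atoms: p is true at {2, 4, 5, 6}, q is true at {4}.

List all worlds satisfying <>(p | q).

{1, 3, 5}

1: successors {2}; p | q there: 2:T. ✓
2: no successors, so <>(p | q) fails. ✗
3: successors {4}; p | q there: 4:T. ✓
4: no successors, so <>(p | q) fails. ✗
5: successors {2, 4}; p | q there: 2:T, 4:T. ✓
6: no successors, so <>(p | q) fails. ✗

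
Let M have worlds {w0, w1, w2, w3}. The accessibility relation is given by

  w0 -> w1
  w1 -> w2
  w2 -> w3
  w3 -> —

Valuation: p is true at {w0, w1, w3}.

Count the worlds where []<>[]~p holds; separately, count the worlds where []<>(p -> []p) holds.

2 and 3

For []<>[]~p:
w0: successors {w1}; <>[]~p there: w1:F. ✗
w1: successors {w2}; <>[]~p there: w2:T. ✓
w2: successors {w3}; <>[]~p there: w3:F. ✗
w3: no successors, so []<>[]~p holds vacuously. ✓
— 2 worlds.
For []<>(p -> []p):
w0: successors {w1}; <>(p -> []p) there: w1:T. ✓
w1: successors {w2}; <>(p -> []p) there: w2:T. ✓
w2: successors {w3}; <>(p -> []p) there: w3:F. ✗
w3: no successors, so []<>(p -> []p) holds vacuously. ✓
— 3 worlds.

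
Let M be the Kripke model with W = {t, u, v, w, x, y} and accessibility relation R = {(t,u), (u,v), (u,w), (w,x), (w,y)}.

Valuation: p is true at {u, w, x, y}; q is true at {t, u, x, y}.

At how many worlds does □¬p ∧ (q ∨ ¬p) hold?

3

t: □¬p is F, q ∨ ¬p is T. ✗
u: □¬p is F, q ∨ ¬p is T. ✗
v: □¬p is T, q ∨ ¬p is T. ✓
w: □¬p is F, q ∨ ¬p is F. ✗
x: □¬p is T, q ∨ ¬p is T. ✓
y: □¬p is T, q ∨ ¬p is T. ✓
Satisfying worlds: {v, x, y}.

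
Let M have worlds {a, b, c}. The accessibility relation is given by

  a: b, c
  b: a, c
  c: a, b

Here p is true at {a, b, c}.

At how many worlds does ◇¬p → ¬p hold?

a: ◇¬p is F, ¬p is F. ✓
b: ◇¬p is F, ¬p is F. ✓
c: ◇¬p is F, ¬p is F. ✓
Satisfying worlds: {a, b, c}.

3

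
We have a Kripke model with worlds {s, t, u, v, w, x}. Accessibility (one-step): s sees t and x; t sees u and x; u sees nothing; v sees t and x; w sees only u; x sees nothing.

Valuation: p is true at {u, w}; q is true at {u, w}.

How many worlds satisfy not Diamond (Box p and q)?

4

s: Diamond (Box p and q) is F. ✓
t: Diamond (Box p and q) is T. ✗
u: Diamond (Box p and q) is F. ✓
v: Diamond (Box p and q) is F. ✓
w: Diamond (Box p and q) is T. ✗
x: Diamond (Box p and q) is F. ✓
Satisfying worlds: {s, u, v, x}.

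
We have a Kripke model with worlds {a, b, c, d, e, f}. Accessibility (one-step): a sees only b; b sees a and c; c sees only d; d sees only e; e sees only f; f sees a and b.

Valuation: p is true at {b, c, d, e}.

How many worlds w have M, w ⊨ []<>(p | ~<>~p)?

a: successors {b}; <>(p | ~<>~p) there: b:T. ✓
b: successors {a, c}; <>(p | ~<>~p) there: a:T, c:T. ✓
c: successors {d}; <>(p | ~<>~p) there: d:T. ✓
d: successors {e}; <>(p | ~<>~p) there: e:F. ✗
e: successors {f}; <>(p | ~<>~p) there: f:T. ✓
f: successors {a, b}; <>(p | ~<>~p) there: a:T, b:T. ✓
Satisfying worlds: {a, b, c, e, f}.

5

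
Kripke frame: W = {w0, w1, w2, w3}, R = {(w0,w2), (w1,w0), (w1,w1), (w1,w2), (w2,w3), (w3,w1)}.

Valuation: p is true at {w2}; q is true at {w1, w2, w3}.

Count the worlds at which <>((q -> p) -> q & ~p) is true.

3

w0: successors {w2}; (q -> p) -> q & ~p there: w2:F. ✗
w1: successors {w0, w1, w2}; (q -> p) -> q & ~p there: w0:F, w1:T, w2:F. ✓
w2: successors {w3}; (q -> p) -> q & ~p there: w3:T. ✓
w3: successors {w1}; (q -> p) -> q & ~p there: w1:T. ✓
Satisfying worlds: {w1, w2, w3}.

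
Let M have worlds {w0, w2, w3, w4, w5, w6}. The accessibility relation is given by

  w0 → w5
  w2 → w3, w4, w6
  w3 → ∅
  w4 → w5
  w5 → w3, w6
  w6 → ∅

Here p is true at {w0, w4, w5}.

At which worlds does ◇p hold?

w0: successors {w5}; p there: w5:T. ✓
w2: successors {w3, w4, w6}; p there: w3:F, w4:T, w6:F. ✓
w3: no successors, so ◇p fails. ✗
w4: successors {w5}; p there: w5:T. ✓
w5: successors {w3, w6}; p there: w3:F, w6:F. ✗
w6: no successors, so ◇p fails. ✗

{w0, w2, w4}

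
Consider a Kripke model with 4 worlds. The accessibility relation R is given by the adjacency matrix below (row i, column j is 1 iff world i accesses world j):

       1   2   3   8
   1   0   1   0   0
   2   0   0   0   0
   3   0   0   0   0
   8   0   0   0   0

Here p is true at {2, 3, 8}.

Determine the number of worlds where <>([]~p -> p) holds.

1

1: successors {2}; []~p -> p there: 2:T. ✓
2: no successors, so <>([]~p -> p) fails. ✗
3: no successors, so <>([]~p -> p) fails. ✗
8: no successors, so <>([]~p -> p) fails. ✗
Satisfying worlds: {1}.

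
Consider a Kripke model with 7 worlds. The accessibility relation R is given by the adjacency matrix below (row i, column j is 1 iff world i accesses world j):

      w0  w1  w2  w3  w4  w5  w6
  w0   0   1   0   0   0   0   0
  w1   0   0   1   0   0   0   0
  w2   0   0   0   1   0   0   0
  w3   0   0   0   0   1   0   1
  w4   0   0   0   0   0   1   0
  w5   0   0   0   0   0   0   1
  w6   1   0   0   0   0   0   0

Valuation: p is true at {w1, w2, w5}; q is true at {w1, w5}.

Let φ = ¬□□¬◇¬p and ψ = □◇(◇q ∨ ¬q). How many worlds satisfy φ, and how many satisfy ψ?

For ¬□□¬◇¬p:
w0: □□¬◇¬p is F. ✓
w1: □□¬◇¬p is F. ✓
w2: □□¬◇¬p is F. ✓
w3: □□¬◇¬p is F. ✓
w4: □□¬◇¬p is F. ✓
w5: □□¬◇¬p is T. ✗
w6: □□¬◇¬p is T. ✗
— 5 worlds.
For □◇(◇q ∨ ¬q):
w0: successors {w1}; ◇(◇q ∨ ¬q) there: w1:T. ✓
w1: successors {w2}; ◇(◇q ∨ ¬q) there: w2:T. ✓
w2: successors {w3}; ◇(◇q ∨ ¬q) there: w3:T. ✓
w3: successors {w4, w6}; ◇(◇q ∨ ¬q) there: w4:F, w6:T. ✗
w4: successors {w5}; ◇(◇q ∨ ¬q) there: w5:T. ✓
w5: successors {w6}; ◇(◇q ∨ ¬q) there: w6:T. ✓
w6: successors {w0}; ◇(◇q ∨ ¬q) there: w0:F. ✗
— 5 worlds.

5 and 5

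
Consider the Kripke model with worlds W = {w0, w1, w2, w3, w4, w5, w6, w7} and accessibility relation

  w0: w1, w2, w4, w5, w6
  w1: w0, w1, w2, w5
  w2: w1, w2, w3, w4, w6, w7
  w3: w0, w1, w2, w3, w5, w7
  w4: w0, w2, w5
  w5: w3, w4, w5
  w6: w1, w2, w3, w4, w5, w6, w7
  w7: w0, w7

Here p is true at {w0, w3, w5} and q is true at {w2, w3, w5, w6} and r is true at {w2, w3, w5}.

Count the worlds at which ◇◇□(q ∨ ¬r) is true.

w0: successors {w1, w2, w4, w5, w6}; ◇□(q ∨ ¬r) there: w1:T, w2:T, w4:T, w5:T, w6:T. ✓
w1: successors {w0, w1, w2, w5}; ◇□(q ∨ ¬r) there: w0:T, w1:T, w2:T, w5:T. ✓
w2: successors {w1, w2, w3, w4, w6, w7}; ◇□(q ∨ ¬r) there: w1:T, w2:T, w3:T, w4:T, w6:T, w7:T. ✓
w3: successors {w0, w1, w2, w3, w5, w7}; ◇□(q ∨ ¬r) there: w0:T, w1:T, w2:T, w3:T, w5:T, w7:T. ✓
w4: successors {w0, w2, w5}; ◇□(q ∨ ¬r) there: w0:T, w2:T, w5:T. ✓
w5: successors {w3, w4, w5}; ◇□(q ∨ ¬r) there: w3:T, w4:T, w5:T. ✓
w6: successors {w1, w2, w3, w4, w5, w6, w7}; ◇□(q ∨ ¬r) there: w1:T, w2:T, w3:T, w4:T, w5:T, w6:T, w7:T. ✓
w7: successors {w0, w7}; ◇□(q ∨ ¬r) there: w0:T, w7:T. ✓
Satisfying worlds: {w0, w1, w2, w3, w4, w5, w6, w7}.

8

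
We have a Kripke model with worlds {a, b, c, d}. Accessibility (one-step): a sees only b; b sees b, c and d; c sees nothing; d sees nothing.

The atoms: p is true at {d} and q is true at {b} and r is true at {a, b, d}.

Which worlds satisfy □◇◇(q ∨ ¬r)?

a: successors {b}; ◇◇(q ∨ ¬r) there: b:T. ✓
b: successors {b, c, d}; ◇◇(q ∨ ¬r) there: b:T, c:F, d:F. ✗
c: no successors, so □◇◇(q ∨ ¬r) holds vacuously. ✓
d: no successors, so □◇◇(q ∨ ¬r) holds vacuously. ✓

{a, c, d}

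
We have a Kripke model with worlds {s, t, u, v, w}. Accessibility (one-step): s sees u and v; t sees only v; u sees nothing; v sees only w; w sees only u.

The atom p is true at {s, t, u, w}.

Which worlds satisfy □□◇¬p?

s: successors {u, v}; □◇¬p there: u:T, v:F. ✗
t: successors {v}; □◇¬p there: v:F. ✗
u: no successors, so □□◇¬p holds vacuously. ✓
v: successors {w}; □◇¬p there: w:F. ✗
w: successors {u}; □◇¬p there: u:T. ✓

{u, w}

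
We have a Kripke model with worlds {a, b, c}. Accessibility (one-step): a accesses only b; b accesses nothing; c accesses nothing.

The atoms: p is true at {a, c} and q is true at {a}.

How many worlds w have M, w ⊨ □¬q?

3

a: successors {b}; ¬q there: b:T. ✓
b: no successors, so □¬q holds vacuously. ✓
c: no successors, so □¬q holds vacuously. ✓
Satisfying worlds: {a, b, c}.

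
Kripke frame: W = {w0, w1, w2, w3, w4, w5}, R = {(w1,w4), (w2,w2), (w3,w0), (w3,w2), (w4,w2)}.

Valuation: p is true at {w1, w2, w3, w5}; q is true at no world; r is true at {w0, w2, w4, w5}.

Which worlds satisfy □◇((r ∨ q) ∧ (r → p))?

{w0, w1, w2, w4, w5}

w0: no successors, so □◇((r ∨ q) ∧ (r → p)) holds vacuously. ✓
w1: successors {w4}; ◇((r ∨ q) ∧ (r → p)) there: w4:T. ✓
w2: successors {w2}; ◇((r ∨ q) ∧ (r → p)) there: w2:T. ✓
w3: successors {w0, w2}; ◇((r ∨ q) ∧ (r → p)) there: w0:F, w2:T. ✗
w4: successors {w2}; ◇((r ∨ q) ∧ (r → p)) there: w2:T. ✓
w5: no successors, so □◇((r ∨ q) ∧ (r → p)) holds vacuously. ✓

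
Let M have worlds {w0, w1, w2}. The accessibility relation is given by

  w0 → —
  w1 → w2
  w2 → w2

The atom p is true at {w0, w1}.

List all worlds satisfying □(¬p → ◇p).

{w0}

w0: no successors, so □(¬p → ◇p) holds vacuously. ✓
w1: successors {w2}; ¬p → ◇p there: w2:F. ✗
w2: successors {w2}; ¬p → ◇p there: w2:F. ✗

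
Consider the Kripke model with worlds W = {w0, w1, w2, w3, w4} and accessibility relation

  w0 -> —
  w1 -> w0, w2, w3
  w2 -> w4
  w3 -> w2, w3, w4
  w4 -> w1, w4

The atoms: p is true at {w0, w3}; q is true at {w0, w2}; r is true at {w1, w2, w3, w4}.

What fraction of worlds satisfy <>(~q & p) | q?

4/5

w0: <>(~q & p) is F, q is T. ✓
w1: <>(~q & p) is T, q is F. ✓
w2: <>(~q & p) is F, q is T. ✓
w3: <>(~q & p) is T, q is F. ✓
w4: <>(~q & p) is F, q is F. ✗
That's 4 of 5 worlds, so 4/5.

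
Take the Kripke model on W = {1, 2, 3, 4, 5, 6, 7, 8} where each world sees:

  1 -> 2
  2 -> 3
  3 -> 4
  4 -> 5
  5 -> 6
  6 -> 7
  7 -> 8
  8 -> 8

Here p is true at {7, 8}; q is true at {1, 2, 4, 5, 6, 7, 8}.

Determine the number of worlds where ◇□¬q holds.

1: successors {2}; □¬q there: 2:T. ✓
2: successors {3}; □¬q there: 3:F. ✗
3: successors {4}; □¬q there: 4:F. ✗
4: successors {5}; □¬q there: 5:F. ✗
5: successors {6}; □¬q there: 6:F. ✗
6: successors {7}; □¬q there: 7:F. ✗
7: successors {8}; □¬q there: 8:F. ✗
8: successors {8}; □¬q there: 8:F. ✗
Satisfying worlds: {1}.

1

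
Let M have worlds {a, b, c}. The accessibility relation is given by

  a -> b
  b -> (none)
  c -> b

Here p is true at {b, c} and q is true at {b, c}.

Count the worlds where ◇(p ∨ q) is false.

1

a: successors {b}; p ∨ q there: b:T. ✓
b: no successors, so ◇(p ∨ q) fails. ✗
c: successors {b}; p ∨ q there: b:T. ✓
Satisfying worlds: {a, c}.
So ◇(p ∨ q) fails at the other 1 world.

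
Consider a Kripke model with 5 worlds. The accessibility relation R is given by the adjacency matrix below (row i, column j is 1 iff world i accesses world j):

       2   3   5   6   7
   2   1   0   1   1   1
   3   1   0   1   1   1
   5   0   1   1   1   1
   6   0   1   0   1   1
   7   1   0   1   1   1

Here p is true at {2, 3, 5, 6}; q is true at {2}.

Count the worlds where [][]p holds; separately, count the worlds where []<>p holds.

For [][]p:
2: successors {2, 5, 6, 7}; []p there: 2:F, 5:F, 6:F, 7:F. ✗
3: successors {2, 5, 6, 7}; []p there: 2:F, 5:F, 6:F, 7:F. ✗
5: successors {3, 5, 6, 7}; []p there: 3:F, 5:F, 6:F, 7:F. ✗
6: successors {3, 6, 7}; []p there: 3:F, 6:F, 7:F. ✗
7: successors {2, 5, 6, 7}; []p there: 2:F, 5:F, 6:F, 7:F. ✗
— 0 worlds.
For []<>p:
2: successors {2, 5, 6, 7}; <>p there: 2:T, 5:T, 6:T, 7:T. ✓
3: successors {2, 5, 6, 7}; <>p there: 2:T, 5:T, 6:T, 7:T. ✓
5: successors {3, 5, 6, 7}; <>p there: 3:T, 5:T, 6:T, 7:T. ✓
6: successors {3, 6, 7}; <>p there: 3:T, 6:T, 7:T. ✓
7: successors {2, 5, 6, 7}; <>p there: 2:T, 5:T, 6:T, 7:T. ✓
— 5 worlds.

0 and 5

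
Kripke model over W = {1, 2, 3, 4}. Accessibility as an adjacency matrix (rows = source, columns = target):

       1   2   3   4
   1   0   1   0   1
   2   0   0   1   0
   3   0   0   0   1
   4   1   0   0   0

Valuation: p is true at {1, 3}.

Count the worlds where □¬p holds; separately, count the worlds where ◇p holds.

For □¬p:
1: successors {2, 4}; ¬p there: 2:T, 4:T. ✓
2: successors {3}; ¬p there: 3:F. ✗
3: successors {4}; ¬p there: 4:T. ✓
4: successors {1}; ¬p there: 1:F. ✗
— 2 worlds.
For ◇p:
1: successors {2, 4}; p there: 2:F, 4:F. ✗
2: successors {3}; p there: 3:T. ✓
3: successors {4}; p there: 4:F. ✗
4: successors {1}; p there: 1:T. ✓
— 2 worlds.

2 and 2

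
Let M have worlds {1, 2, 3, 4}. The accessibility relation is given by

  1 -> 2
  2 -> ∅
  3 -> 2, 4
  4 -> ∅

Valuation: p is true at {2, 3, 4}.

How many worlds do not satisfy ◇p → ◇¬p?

2

1: ◇p is T, ◇¬p is F. ✗
2: ◇p is F, ◇¬p is F. ✓
3: ◇p is T, ◇¬p is F. ✗
4: ◇p is F, ◇¬p is F. ✓
Satisfying worlds: {2, 4}.
So ◇p → ◇¬p fails at the other 2 worlds.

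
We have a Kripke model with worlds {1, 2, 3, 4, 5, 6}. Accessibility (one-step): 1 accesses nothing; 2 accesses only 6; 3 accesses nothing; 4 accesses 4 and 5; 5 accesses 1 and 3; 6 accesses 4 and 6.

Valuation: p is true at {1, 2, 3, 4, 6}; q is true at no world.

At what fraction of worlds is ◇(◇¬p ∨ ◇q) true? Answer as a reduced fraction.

1/3

1: no successors, so ◇(◇¬p ∨ ◇q) fails. ✗
2: successors {6}; ◇¬p ∨ ◇q there: 6:F. ✗
3: no successors, so ◇(◇¬p ∨ ◇q) fails. ✗
4: successors {4, 5}; ◇¬p ∨ ◇q there: 4:T, 5:F. ✓
5: successors {1, 3}; ◇¬p ∨ ◇q there: 1:F, 3:F. ✗
6: successors {4, 6}; ◇¬p ∨ ◇q there: 4:T, 6:F. ✓
That's 2 of 6 worlds, so 2/6 = 1/3.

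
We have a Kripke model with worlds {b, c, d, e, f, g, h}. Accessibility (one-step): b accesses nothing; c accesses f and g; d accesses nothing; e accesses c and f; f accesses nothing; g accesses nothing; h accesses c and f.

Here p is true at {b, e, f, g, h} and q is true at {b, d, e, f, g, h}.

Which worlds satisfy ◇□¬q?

b: no successors, so ◇□¬q fails. ✗
c: successors {f, g}; □¬q there: f:T, g:T. ✓
d: no successors, so ◇□¬q fails. ✗
e: successors {c, f}; □¬q there: c:F, f:T. ✓
f: no successors, so ◇□¬q fails. ✗
g: no successors, so ◇□¬q fails. ✗
h: successors {c, f}; □¬q there: c:F, f:T. ✓

{c, e, h}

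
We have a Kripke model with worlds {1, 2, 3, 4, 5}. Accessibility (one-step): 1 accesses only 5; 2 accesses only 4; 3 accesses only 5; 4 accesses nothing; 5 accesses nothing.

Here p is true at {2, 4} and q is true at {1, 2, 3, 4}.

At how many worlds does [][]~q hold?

1: successors {5}; []~q there: 5:T. ✓
2: successors {4}; []~q there: 4:T. ✓
3: successors {5}; []~q there: 5:T. ✓
4: no successors, so [][]~q holds vacuously. ✓
5: no successors, so [][]~q holds vacuously. ✓
Satisfying worlds: {1, 2, 3, 4, 5}.

5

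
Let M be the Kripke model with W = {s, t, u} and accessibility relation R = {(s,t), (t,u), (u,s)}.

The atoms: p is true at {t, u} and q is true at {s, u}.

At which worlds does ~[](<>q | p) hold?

{u}

s: [](<>q | p) is T. ✗
t: [](<>q | p) is T. ✗
u: [](<>q | p) is F. ✓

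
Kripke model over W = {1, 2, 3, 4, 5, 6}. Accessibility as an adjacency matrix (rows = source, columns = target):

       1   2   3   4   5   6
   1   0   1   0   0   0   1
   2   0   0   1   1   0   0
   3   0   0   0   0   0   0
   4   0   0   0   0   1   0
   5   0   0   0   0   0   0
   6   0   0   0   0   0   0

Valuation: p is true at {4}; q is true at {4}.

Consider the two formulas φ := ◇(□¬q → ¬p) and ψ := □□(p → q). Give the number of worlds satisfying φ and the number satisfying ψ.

For ◇(□¬q → ¬p):
1: successors {2, 6}; □¬q → ¬p there: 2:T, 6:T. ✓
2: successors {3, 4}; □¬q → ¬p there: 3:T, 4:F. ✓
3: no successors, so ◇(□¬q → ¬p) fails. ✗
4: successors {5}; □¬q → ¬p there: 5:T. ✓
5: no successors, so ◇(□¬q → ¬p) fails. ✗
6: no successors, so ◇(□¬q → ¬p) fails. ✗
— 3 worlds.
For □□(p → q):
1: successors {2, 6}; □(p → q) there: 2:T, 6:T. ✓
2: successors {3, 4}; □(p → q) there: 3:T, 4:T. ✓
3: no successors, so □□(p → q) holds vacuously. ✓
4: successors {5}; □(p → q) there: 5:T. ✓
5: no successors, so □□(p → q) holds vacuously. ✓
6: no successors, so □□(p → q) holds vacuously. ✓
— 6 worlds.

3 and 6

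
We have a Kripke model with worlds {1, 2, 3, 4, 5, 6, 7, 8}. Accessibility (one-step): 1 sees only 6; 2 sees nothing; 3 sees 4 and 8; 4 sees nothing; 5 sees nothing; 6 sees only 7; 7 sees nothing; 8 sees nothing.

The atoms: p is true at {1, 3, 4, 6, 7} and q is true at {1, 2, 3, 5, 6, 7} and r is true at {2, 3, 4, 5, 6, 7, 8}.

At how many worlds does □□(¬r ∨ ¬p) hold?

1: successors {6}; □(¬r ∨ ¬p) there: 6:F. ✗
2: no successors, so □□(¬r ∨ ¬p) holds vacuously. ✓
3: successors {4, 8}; □(¬r ∨ ¬p) there: 4:T, 8:T. ✓
4: no successors, so □□(¬r ∨ ¬p) holds vacuously. ✓
5: no successors, so □□(¬r ∨ ¬p) holds vacuously. ✓
6: successors {7}; □(¬r ∨ ¬p) there: 7:T. ✓
7: no successors, so □□(¬r ∨ ¬p) holds vacuously. ✓
8: no successors, so □□(¬r ∨ ¬p) holds vacuously. ✓
Satisfying worlds: {2, 3, 4, 5, 6, 7, 8}.

7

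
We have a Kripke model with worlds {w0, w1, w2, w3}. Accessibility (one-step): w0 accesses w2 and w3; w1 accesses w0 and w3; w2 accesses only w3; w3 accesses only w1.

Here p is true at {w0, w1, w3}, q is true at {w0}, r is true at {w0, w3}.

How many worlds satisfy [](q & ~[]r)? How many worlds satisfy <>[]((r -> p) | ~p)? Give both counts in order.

0 and 4

For [](q & ~[]r):
w0: successors {w2, w3}; q & ~[]r there: w2:F, w3:F. ✗
w1: successors {w0, w3}; q & ~[]r there: w0:T, w3:F. ✗
w2: successors {w3}; q & ~[]r there: w3:F. ✗
w3: successors {w1}; q & ~[]r there: w1:F. ✗
— 0 worlds.
For <>[]((r -> p) | ~p):
w0: successors {w2, w3}; []((r -> p) | ~p) there: w2:T, w3:T. ✓
w1: successors {w0, w3}; []((r -> p) | ~p) there: w0:T, w3:T. ✓
w2: successors {w3}; []((r -> p) | ~p) there: w3:T. ✓
w3: successors {w1}; []((r -> p) | ~p) there: w1:T. ✓
— 4 worlds.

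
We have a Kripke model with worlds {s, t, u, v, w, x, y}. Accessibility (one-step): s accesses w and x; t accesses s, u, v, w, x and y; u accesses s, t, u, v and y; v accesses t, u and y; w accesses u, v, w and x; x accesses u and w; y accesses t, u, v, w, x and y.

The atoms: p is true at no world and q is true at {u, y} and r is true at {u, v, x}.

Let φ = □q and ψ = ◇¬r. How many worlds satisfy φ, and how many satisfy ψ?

0 and 7

For □q:
s: successors {w, x}; q there: w:F, x:F. ✗
t: successors {s, u, v, w, x, y}; q there: s:F, u:T, v:F, w:F, x:F, y:T. ✗
u: successors {s, t, u, v, y}; q there: s:F, t:F, u:T, v:F, y:T. ✗
v: successors {t, u, y}; q there: t:F, u:T, y:T. ✗
w: successors {u, v, w, x}; q there: u:T, v:F, w:F, x:F. ✗
x: successors {u, w}; q there: u:T, w:F. ✗
y: successors {t, u, v, w, x, y}; q there: t:F, u:T, v:F, w:F, x:F, y:T. ✗
— 0 worlds.
For ◇¬r:
s: successors {w, x}; ¬r there: w:T, x:F. ✓
t: successors {s, u, v, w, x, y}; ¬r there: s:T, u:F, v:F, w:T, x:F, y:T. ✓
u: successors {s, t, u, v, y}; ¬r there: s:T, t:T, u:F, v:F, y:T. ✓
v: successors {t, u, y}; ¬r there: t:T, u:F, y:T. ✓
w: successors {u, v, w, x}; ¬r there: u:F, v:F, w:T, x:F. ✓
x: successors {u, w}; ¬r there: u:F, w:T. ✓
y: successors {t, u, v, w, x, y}; ¬r there: t:T, u:F, v:F, w:T, x:F, y:T. ✓
— 7 worlds.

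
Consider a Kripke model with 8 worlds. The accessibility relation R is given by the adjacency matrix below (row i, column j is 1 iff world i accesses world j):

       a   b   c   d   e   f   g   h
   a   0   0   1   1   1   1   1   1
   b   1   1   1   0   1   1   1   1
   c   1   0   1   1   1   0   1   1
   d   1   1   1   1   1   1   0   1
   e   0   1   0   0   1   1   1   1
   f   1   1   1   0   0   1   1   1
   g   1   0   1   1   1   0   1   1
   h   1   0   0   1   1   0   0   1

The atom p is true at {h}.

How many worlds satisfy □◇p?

a: successors {c, d, e, f, g, h}; ◇p there: c:T, d:T, e:T, f:T, g:T, h:T. ✓
b: successors {a, b, c, e, f, g, h}; ◇p there: a:T, b:T, c:T, e:T, f:T, g:T, h:T. ✓
c: successors {a, c, d, e, g, h}; ◇p there: a:T, c:T, d:T, e:T, g:T, h:T. ✓
d: successors {a, b, c, d, e, f, h}; ◇p there: a:T, b:T, c:T, d:T, e:T, f:T, h:T. ✓
e: successors {b, e, f, g, h}; ◇p there: b:T, e:T, f:T, g:T, h:T. ✓
f: successors {a, b, c, f, g, h}; ◇p there: a:T, b:T, c:T, f:T, g:T, h:T. ✓
g: successors {a, c, d, e, g, h}; ◇p there: a:T, c:T, d:T, e:T, g:T, h:T. ✓
h: successors {a, d, e, h}; ◇p there: a:T, d:T, e:T, h:T. ✓
Satisfying worlds: {a, b, c, d, e, f, g, h}.

8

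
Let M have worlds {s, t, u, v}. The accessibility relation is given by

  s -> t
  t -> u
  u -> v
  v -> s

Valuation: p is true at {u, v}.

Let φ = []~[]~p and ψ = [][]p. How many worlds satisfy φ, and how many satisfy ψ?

For []~[]~p:
s: successors {t}; ~[]~p there: t:T. ✓
t: successors {u}; ~[]~p there: u:T. ✓
u: successors {v}; ~[]~p there: v:F. ✗
v: successors {s}; ~[]~p there: s:F. ✗
— 2 worlds.
For [][]p:
s: successors {t}; []p there: t:T. ✓
t: successors {u}; []p there: u:T. ✓
u: successors {v}; []p there: v:F. ✗
v: successors {s}; []p there: s:F. ✗
— 2 worlds.

2 and 2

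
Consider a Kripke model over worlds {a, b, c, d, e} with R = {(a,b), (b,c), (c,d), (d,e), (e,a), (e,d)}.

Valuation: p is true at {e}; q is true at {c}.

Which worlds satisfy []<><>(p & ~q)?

a: successors {b}; <><>(p & ~q) there: b:F. ✗
b: successors {c}; <><>(p & ~q) there: c:T. ✓
c: successors {d}; <><>(p & ~q) there: d:F. ✗
d: successors {e}; <><>(p & ~q) there: e:T. ✓
e: successors {a, d}; <><>(p & ~q) there: a:F, d:F. ✗

{b, d}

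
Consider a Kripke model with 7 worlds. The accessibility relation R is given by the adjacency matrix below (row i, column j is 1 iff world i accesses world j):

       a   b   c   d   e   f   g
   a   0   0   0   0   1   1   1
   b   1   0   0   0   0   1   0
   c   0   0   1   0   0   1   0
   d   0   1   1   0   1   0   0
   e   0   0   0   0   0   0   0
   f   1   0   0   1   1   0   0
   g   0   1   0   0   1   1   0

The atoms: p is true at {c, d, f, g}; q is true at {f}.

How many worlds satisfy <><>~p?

a: successors {e, f, g}; <>~p there: e:F, f:T, g:T. ✓
b: successors {a, f}; <>~p there: a:T, f:T. ✓
c: successors {c, f}; <>~p there: c:F, f:T. ✓
d: successors {b, c, e}; <>~p there: b:T, c:F, e:F. ✓
e: no successors, so <><>~p fails. ✗
f: successors {a, d, e}; <>~p there: a:T, d:T, e:F. ✓
g: successors {b, e, f}; <>~p there: b:T, e:F, f:T. ✓
Satisfying worlds: {a, b, c, d, f, g}.

6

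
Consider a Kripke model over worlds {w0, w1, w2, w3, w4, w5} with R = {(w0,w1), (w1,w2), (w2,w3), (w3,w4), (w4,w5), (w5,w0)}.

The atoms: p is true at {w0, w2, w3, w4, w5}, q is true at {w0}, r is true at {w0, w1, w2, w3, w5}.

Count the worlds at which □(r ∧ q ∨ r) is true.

5

w0: successors {w1}; r ∧ q ∨ r there: w1:T. ✓
w1: successors {w2}; r ∧ q ∨ r there: w2:T. ✓
w2: successors {w3}; r ∧ q ∨ r there: w3:T. ✓
w3: successors {w4}; r ∧ q ∨ r there: w4:F. ✗
w4: successors {w5}; r ∧ q ∨ r there: w5:T. ✓
w5: successors {w0}; r ∧ q ∨ r there: w0:T. ✓
Satisfying worlds: {w0, w1, w2, w4, w5}.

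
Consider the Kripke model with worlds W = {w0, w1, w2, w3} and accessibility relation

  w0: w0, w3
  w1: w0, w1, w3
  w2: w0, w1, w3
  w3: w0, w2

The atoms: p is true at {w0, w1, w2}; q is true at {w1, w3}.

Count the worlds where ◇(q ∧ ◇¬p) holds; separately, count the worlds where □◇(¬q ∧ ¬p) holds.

2 and 0

For ◇(q ∧ ◇¬p):
w0: successors {w0, w3}; q ∧ ◇¬p there: w0:F, w3:F. ✗
w1: successors {w0, w1, w3}; q ∧ ◇¬p there: w0:F, w1:T, w3:F. ✓
w2: successors {w0, w1, w3}; q ∧ ◇¬p there: w0:F, w1:T, w3:F. ✓
w3: successors {w0, w2}; q ∧ ◇¬p there: w0:F, w2:F. ✗
— 2 worlds.
For □◇(¬q ∧ ¬p):
w0: successors {w0, w3}; ◇(¬q ∧ ¬p) there: w0:F, w3:F. ✗
w1: successors {w0, w1, w3}; ◇(¬q ∧ ¬p) there: w0:F, w1:F, w3:F. ✗
w2: successors {w0, w1, w3}; ◇(¬q ∧ ¬p) there: w0:F, w1:F, w3:F. ✗
w3: successors {w0, w2}; ◇(¬q ∧ ¬p) there: w0:F, w2:F. ✗
— 0 worlds.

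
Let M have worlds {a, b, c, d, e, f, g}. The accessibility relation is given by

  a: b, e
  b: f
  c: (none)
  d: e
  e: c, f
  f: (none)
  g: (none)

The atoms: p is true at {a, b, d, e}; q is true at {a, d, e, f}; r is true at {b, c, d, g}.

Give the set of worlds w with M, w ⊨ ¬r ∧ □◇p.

{f}

a: ¬r is T, □◇p is F. ✗
b: ¬r is F, □◇p is F. ✗
c: ¬r is F, □◇p is T. ✗
d: ¬r is F, □◇p is F. ✗
e: ¬r is T, □◇p is F. ✗
f: ¬r is T, □◇p is T. ✓
g: ¬r is F, □◇p is T. ✗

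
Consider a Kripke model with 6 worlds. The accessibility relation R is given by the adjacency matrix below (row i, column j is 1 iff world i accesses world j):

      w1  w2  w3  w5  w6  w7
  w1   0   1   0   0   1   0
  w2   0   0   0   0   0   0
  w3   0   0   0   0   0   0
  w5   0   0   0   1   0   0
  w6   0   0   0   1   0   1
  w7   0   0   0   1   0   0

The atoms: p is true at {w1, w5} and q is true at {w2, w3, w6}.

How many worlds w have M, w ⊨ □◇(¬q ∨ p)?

5

w1: successors {w2, w6}; ◇(¬q ∨ p) there: w2:F, w6:T. ✗
w2: no successors, so □◇(¬q ∨ p) holds vacuously. ✓
w3: no successors, so □◇(¬q ∨ p) holds vacuously. ✓
w5: successors {w5}; ◇(¬q ∨ p) there: w5:T. ✓
w6: successors {w5, w7}; ◇(¬q ∨ p) there: w5:T, w7:T. ✓
w7: successors {w5}; ◇(¬q ∨ p) there: w5:T. ✓
Satisfying worlds: {w2, w3, w5, w6, w7}.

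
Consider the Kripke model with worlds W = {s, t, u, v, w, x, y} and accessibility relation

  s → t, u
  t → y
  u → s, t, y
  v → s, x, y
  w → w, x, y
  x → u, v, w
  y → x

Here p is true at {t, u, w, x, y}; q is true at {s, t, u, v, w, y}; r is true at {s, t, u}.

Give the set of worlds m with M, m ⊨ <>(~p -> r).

{s, t, u, v, w, x, y}

s: successors {t, u}; ~p -> r there: t:T, u:T. ✓
t: successors {y}; ~p -> r there: y:T. ✓
u: successors {s, t, y}; ~p -> r there: s:T, t:T, y:T. ✓
v: successors {s, x, y}; ~p -> r there: s:T, x:T, y:T. ✓
w: successors {w, x, y}; ~p -> r there: w:T, x:T, y:T. ✓
x: successors {u, v, w}; ~p -> r there: u:T, v:F, w:T. ✓
y: successors {x}; ~p -> r there: x:T. ✓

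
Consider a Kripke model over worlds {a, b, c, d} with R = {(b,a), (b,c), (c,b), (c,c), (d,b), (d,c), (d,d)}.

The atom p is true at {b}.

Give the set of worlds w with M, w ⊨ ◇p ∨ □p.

{a, c, d}

a: ◇p is F, □p is T. ✓
b: ◇p is F, □p is F. ✗
c: ◇p is T, □p is F. ✓
d: ◇p is T, □p is F. ✓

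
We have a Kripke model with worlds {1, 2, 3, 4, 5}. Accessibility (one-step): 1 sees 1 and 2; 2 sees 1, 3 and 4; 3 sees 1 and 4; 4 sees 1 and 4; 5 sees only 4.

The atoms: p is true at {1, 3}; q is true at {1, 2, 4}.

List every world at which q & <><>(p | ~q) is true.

{1, 2, 4}

1: q is T, <><>(p | ~q) is T. ✓
2: q is T, <><>(p | ~q) is T. ✓
3: q is F, <><>(p | ~q) is T. ✗
4: q is T, <><>(p | ~q) is T. ✓
5: q is F, <><>(p | ~q) is T. ✗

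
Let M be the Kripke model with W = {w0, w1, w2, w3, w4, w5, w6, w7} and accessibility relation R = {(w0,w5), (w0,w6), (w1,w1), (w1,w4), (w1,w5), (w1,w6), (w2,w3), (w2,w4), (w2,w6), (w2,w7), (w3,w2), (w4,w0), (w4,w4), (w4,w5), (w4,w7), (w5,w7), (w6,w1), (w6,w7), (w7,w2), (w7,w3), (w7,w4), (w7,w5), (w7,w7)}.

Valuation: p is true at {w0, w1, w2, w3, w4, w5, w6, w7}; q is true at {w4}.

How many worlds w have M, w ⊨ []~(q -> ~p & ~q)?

w0: successors {w5, w6}; ~(q -> ~p & ~q) there: w5:F, w6:F. ✗
w1: successors {w1, w4, w5, w6}; ~(q -> ~p & ~q) there: w1:F, w4:T, w5:F, w6:F. ✗
w2: successors {w3, w4, w6, w7}; ~(q -> ~p & ~q) there: w3:F, w4:T, w6:F, w7:F. ✗
w3: successors {w2}; ~(q -> ~p & ~q) there: w2:F. ✗
w4: successors {w0, w4, w5, w7}; ~(q -> ~p & ~q) there: w0:F, w4:T, w5:F, w7:F. ✗
w5: successors {w7}; ~(q -> ~p & ~q) there: w7:F. ✗
w6: successors {w1, w7}; ~(q -> ~p & ~q) there: w1:F, w7:F. ✗
w7: successors {w2, w3, w4, w5, w7}; ~(q -> ~p & ~q) there: w2:F, w3:F, w4:T, w5:F, w7:F. ✗
Satisfying worlds: ∅.

0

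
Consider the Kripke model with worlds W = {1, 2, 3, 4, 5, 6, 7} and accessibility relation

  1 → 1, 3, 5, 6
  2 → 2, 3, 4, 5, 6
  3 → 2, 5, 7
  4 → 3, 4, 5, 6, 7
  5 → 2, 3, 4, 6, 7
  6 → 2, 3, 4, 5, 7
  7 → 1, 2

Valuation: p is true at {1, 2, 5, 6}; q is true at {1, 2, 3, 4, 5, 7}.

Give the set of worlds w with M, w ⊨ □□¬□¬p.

{1, 2, 3, 4, 5, 6, 7}

1: successors {1, 3, 5, 6}; □¬□¬p there: 1:T, 3:T, 5:T, 6:T. ✓
2: successors {2, 3, 4, 5, 6}; □¬□¬p there: 2:T, 3:T, 4:T, 5:T, 6:T. ✓
3: successors {2, 5, 7}; □¬□¬p there: 2:T, 5:T, 7:T. ✓
4: successors {3, 4, 5, 6, 7}; □¬□¬p there: 3:T, 4:T, 5:T, 6:T, 7:T. ✓
5: successors {2, 3, 4, 6, 7}; □¬□¬p there: 2:T, 3:T, 4:T, 6:T, 7:T. ✓
6: successors {2, 3, 4, 5, 7}; □¬□¬p there: 2:T, 3:T, 4:T, 5:T, 7:T. ✓
7: successors {1, 2}; □¬□¬p there: 1:T, 2:T. ✓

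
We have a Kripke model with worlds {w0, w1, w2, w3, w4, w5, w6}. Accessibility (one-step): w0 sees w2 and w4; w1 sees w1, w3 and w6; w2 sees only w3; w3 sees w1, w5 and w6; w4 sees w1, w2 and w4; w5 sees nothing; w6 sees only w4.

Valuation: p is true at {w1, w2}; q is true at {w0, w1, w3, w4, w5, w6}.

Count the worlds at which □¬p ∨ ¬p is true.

6

w0: □¬p is F, ¬p is T. ✓
w1: □¬p is F, ¬p is F. ✗
w2: □¬p is T, ¬p is F. ✓
w3: □¬p is F, ¬p is T. ✓
w4: □¬p is F, ¬p is T. ✓
w5: □¬p is T, ¬p is T. ✓
w6: □¬p is T, ¬p is T. ✓
Satisfying worlds: {w0, w2, w3, w4, w5, w6}.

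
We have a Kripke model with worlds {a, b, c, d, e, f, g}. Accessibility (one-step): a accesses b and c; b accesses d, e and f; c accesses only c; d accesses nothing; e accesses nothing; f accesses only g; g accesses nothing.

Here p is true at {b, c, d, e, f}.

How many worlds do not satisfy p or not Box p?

2

a: p is F, not Box p is F. ✗
b: p is T, not Box p is F. ✓
c: p is T, not Box p is F. ✓
d: p is T, not Box p is F. ✓
e: p is T, not Box p is F. ✓
f: p is T, not Box p is T. ✓
g: p is F, not Box p is F. ✗
Satisfying worlds: {b, c, d, e, f}.
So p or not Box p fails at the other 2 worlds.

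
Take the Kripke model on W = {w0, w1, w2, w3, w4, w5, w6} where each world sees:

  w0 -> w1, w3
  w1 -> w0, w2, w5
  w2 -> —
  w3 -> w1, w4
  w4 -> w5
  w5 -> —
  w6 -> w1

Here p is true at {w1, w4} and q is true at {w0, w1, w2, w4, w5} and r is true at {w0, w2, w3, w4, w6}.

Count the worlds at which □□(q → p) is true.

4

w0: successors {w1, w3}; □(q → p) there: w1:F, w3:T. ✗
w1: successors {w0, w2, w5}; □(q → p) there: w0:T, w2:T, w5:T. ✓
w2: no successors, so □□(q → p) holds vacuously. ✓
w3: successors {w1, w4}; □(q → p) there: w1:F, w4:F. ✗
w4: successors {w5}; □(q → p) there: w5:T. ✓
w5: no successors, so □□(q → p) holds vacuously. ✓
w6: successors {w1}; □(q → p) there: w1:F. ✗
Satisfying worlds: {w1, w2, w4, w5}.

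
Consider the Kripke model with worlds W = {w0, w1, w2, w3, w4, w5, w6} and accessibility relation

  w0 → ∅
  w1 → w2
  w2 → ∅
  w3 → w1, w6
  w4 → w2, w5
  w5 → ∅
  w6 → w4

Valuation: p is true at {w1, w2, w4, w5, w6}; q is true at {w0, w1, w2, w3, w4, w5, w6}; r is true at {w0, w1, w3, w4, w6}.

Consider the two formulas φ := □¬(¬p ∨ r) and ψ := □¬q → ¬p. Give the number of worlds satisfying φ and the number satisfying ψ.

5 and 5

For □¬(¬p ∨ r):
w0: no successors, so □¬(¬p ∨ r) holds vacuously. ✓
w1: successors {w2}; ¬(¬p ∨ r) there: w2:T. ✓
w2: no successors, so □¬(¬p ∨ r) holds vacuously. ✓
w3: successors {w1, w6}; ¬(¬p ∨ r) there: w1:F, w6:F. ✗
w4: successors {w2, w5}; ¬(¬p ∨ r) there: w2:T, w5:T. ✓
w5: no successors, so □¬(¬p ∨ r) holds vacuously. ✓
w6: successors {w4}; ¬(¬p ∨ r) there: w4:F. ✗
— 5 worlds.
For □¬q → ¬p:
w0: □¬q is T, ¬p is T. ✓
w1: □¬q is F, ¬p is F. ✓
w2: □¬q is T, ¬p is F. ✗
w3: □¬q is F, ¬p is T. ✓
w4: □¬q is F, ¬p is F. ✓
w5: □¬q is T, ¬p is F. ✗
w6: □¬q is F, ¬p is F. ✓
— 5 worlds.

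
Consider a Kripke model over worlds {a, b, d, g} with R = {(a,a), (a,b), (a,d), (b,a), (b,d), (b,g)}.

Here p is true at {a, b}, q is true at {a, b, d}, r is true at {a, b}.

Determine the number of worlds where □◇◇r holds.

2

a: successors {a, b, d}; ◇◇r there: a:T, b:T, d:F. ✗
b: successors {a, d, g}; ◇◇r there: a:T, d:F, g:F. ✗
d: no successors, so □◇◇r holds vacuously. ✓
g: no successors, so □◇◇r holds vacuously. ✓
Satisfying worlds: {d, g}.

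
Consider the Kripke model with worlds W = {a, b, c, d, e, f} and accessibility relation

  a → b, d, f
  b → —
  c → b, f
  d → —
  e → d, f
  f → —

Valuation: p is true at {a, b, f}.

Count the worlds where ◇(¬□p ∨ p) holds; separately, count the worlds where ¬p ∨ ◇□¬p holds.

3 and 4

For ◇(¬□p ∨ p):
a: successors {b, d, f}; ¬□p ∨ p there: b:T, d:F, f:T. ✓
b: no successors, so ◇(¬□p ∨ p) fails. ✗
c: successors {b, f}; ¬□p ∨ p there: b:T, f:T. ✓
d: no successors, so ◇(¬□p ∨ p) fails. ✗
e: successors {d, f}; ¬□p ∨ p there: d:F, f:T. ✓
f: no successors, so ◇(¬□p ∨ p) fails. ✗
— 3 worlds.
For ¬p ∨ ◇□¬p:
a: ¬p is F, ◇□¬p is T. ✓
b: ¬p is F, ◇□¬p is F. ✗
c: ¬p is T, ◇□¬p is T. ✓
d: ¬p is T, ◇□¬p is F. ✓
e: ¬p is T, ◇□¬p is T. ✓
f: ¬p is F, ◇□¬p is F. ✗
— 4 worlds.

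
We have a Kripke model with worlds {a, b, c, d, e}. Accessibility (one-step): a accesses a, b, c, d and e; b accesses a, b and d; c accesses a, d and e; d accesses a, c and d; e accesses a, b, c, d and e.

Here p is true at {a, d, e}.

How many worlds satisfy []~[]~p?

5

a: successors {a, b, c, d, e}; ~[]~p there: a:T, b:T, c:T, d:T, e:T. ✓
b: successors {a, b, d}; ~[]~p there: a:T, b:T, d:T. ✓
c: successors {a, d, e}; ~[]~p there: a:T, d:T, e:T. ✓
d: successors {a, c, d}; ~[]~p there: a:T, c:T, d:T. ✓
e: successors {a, b, c, d, e}; ~[]~p there: a:T, b:T, c:T, d:T, e:T. ✓
Satisfying worlds: {a, b, c, d, e}.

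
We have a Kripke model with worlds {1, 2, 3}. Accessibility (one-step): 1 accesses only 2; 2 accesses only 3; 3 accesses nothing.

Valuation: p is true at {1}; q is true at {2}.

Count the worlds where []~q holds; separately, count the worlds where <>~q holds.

For []~q:
1: successors {2}; ~q there: 2:F. ✗
2: successors {3}; ~q there: 3:T. ✓
3: no successors, so []~q holds vacuously. ✓
— 2 worlds.
For <>~q:
1: successors {2}; ~q there: 2:F. ✗
2: successors {3}; ~q there: 3:T. ✓
3: no successors, so <>~q fails. ✗
— 1 world.

2 and 1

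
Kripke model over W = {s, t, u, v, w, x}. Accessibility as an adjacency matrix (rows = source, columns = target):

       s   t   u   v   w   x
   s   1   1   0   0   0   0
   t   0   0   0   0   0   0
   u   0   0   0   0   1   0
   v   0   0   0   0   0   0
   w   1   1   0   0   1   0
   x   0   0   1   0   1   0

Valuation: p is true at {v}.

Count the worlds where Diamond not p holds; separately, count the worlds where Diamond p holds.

For Diamond not p:
s: successors {s, t}; not p there: s:T, t:T. ✓
t: no successors, so Diamond not p fails. ✗
u: successors {w}; not p there: w:T. ✓
v: no successors, so Diamond not p fails. ✗
w: successors {s, t, w}; not p there: s:T, t:T, w:T. ✓
x: successors {u, w}; not p there: u:T, w:T. ✓
— 4 worlds.
For Diamond p:
s: successors {s, t}; p there: s:F, t:F. ✗
t: no successors, so Diamond p fails. ✗
u: successors {w}; p there: w:F. ✗
v: no successors, so Diamond p fails. ✗
w: successors {s, t, w}; p there: s:F, t:F, w:F. ✗
x: successors {u, w}; p there: u:F, w:F. ✗
— 0 worlds.

4 and 0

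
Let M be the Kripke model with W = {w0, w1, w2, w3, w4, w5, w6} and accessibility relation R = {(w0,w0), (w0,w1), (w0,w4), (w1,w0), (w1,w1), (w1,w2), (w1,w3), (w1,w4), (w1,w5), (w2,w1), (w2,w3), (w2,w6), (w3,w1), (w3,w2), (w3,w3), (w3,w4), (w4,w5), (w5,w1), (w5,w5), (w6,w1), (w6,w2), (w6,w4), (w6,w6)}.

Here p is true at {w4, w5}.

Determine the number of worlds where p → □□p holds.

w0: p is F, □□p is F. ✓
w1: p is F, □□p is F. ✓
w2: p is F, □□p is F. ✓
w3: p is F, □□p is F. ✓
w4: p is T, □□p is F. ✗
w5: p is T, □□p is F. ✗
w6: p is F, □□p is F. ✓
Satisfying worlds: {w0, w1, w2, w3, w6}.

5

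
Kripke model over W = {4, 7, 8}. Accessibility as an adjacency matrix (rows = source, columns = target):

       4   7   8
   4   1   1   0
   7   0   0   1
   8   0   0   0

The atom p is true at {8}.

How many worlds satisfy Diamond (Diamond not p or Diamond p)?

1

4: successors {4, 7}; Diamond not p or Diamond p there: 4:T, 7:T. ✓
7: successors {8}; Diamond not p or Diamond p there: 8:F. ✗
8: no successors, so Diamond (Diamond not p or Diamond p) fails. ✗
Satisfying worlds: {4}.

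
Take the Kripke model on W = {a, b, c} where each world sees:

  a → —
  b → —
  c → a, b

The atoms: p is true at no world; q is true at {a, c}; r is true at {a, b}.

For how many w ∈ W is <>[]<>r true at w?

a: no successors, so <>[]<>r fails. ✗
b: no successors, so <>[]<>r fails. ✗
c: successors {a, b}; []<>r there: a:T, b:T. ✓
Satisfying worlds: {c}.

1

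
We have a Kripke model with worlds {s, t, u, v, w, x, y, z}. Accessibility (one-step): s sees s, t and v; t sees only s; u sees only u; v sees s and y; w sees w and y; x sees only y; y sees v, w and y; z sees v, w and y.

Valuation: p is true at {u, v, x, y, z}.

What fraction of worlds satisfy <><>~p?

s: successors {s, t, v}; <>~p there: s:T, t:T, v:T. ✓
t: successors {s}; <>~p there: s:T. ✓
u: successors {u}; <>~p there: u:F. ✗
v: successors {s, y}; <>~p there: s:T, y:T. ✓
w: successors {w, y}; <>~p there: w:T, y:T. ✓
x: successors {y}; <>~p there: y:T. ✓
y: successors {v, w, y}; <>~p there: v:T, w:T, y:T. ✓
z: successors {v, w, y}; <>~p there: v:T, w:T, y:T. ✓
That's 7 of 8 worlds, so 7/8.

7/8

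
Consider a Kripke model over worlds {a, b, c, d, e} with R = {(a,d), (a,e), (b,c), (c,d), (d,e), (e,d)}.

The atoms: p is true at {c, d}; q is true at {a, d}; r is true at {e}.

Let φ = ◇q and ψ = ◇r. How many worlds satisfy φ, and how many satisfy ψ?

For ◇q:
a: successors {d, e}; q there: d:T, e:F. ✓
b: successors {c}; q there: c:F. ✗
c: successors {d}; q there: d:T. ✓
d: successors {e}; q there: e:F. ✗
e: successors {d}; q there: d:T. ✓
— 3 worlds.
For ◇r:
a: successors {d, e}; r there: d:F, e:T. ✓
b: successors {c}; r there: c:F. ✗
c: successors {d}; r there: d:F. ✗
d: successors {e}; r there: e:T. ✓
e: successors {d}; r there: d:F. ✗
— 2 worlds.

3 and 2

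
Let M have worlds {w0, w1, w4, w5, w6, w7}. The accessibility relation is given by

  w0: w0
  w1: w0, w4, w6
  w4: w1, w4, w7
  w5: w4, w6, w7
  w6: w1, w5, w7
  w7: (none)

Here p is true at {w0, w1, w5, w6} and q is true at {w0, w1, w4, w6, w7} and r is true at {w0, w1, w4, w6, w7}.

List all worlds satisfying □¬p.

w0: successors {w0}; ¬p there: w0:F. ✗
w1: successors {w0, w4, w6}; ¬p there: w0:F, w4:T, w6:F. ✗
w4: successors {w1, w4, w7}; ¬p there: w1:F, w4:T, w7:T. ✗
w5: successors {w4, w6, w7}; ¬p there: w4:T, w6:F, w7:T. ✗
w6: successors {w1, w5, w7}; ¬p there: w1:F, w5:F, w7:T. ✗
w7: no successors, so □¬p holds vacuously. ✓

{w7}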